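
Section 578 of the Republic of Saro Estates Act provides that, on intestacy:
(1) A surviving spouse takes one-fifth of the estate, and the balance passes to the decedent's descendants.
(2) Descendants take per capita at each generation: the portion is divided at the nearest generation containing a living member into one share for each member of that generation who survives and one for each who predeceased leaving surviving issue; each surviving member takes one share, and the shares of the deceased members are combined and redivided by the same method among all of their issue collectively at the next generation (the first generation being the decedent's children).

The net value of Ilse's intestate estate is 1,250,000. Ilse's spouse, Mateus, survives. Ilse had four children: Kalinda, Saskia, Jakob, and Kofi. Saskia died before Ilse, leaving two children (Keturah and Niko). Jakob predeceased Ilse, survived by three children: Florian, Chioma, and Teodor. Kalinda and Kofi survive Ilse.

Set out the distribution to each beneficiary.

Mateus: 250,000; Kalinda: 250,000; Keturah: 100,000; Niko: 100,000; Florian: 100,000; Chioma: 100,000; Teodor: 100,000; Kofi: 250,000

Mateus takes one-fifth of 1,250,000 = 250,000. The remaining 1,000,000 passes to the descendants.
The descendants' portion (1,000,000) is divided at the children's generation into 4 shares of 250,000. Kalinda and Kofi each take 250,000. The 2 shares of the deceased (Saskia and Jakob) are combined into a pool of 500,000.
That pool (500,000) is divided at the grandchildren's generation equally among Keturah, Niko, Florian, Chioma, and Teodor: 100,000 each.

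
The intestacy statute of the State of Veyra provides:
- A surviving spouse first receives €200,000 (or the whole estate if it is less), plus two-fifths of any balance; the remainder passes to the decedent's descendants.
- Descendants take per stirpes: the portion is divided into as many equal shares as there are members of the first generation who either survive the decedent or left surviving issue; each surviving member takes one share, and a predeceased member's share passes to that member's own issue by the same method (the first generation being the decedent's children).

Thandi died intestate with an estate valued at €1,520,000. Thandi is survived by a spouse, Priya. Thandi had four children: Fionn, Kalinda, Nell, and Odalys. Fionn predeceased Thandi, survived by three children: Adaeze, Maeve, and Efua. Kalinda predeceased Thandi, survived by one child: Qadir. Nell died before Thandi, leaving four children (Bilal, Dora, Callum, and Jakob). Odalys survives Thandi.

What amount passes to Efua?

Efua receives €66,000.

Priya first takes €200,000, leaving a balance of €1,320,000. Priya then takes two-fifths of the balance (€528,000), for a total of €728,000. The remaining €792,000 passes to the descendants.
The descendants' portion (€792,000) is divided into 4 shares of €198,000: Odalys takes €198,000; Fionn's €198,000 share passes to Fionn's issue; Kalinda's €198,000 share passes to Kalinda's issue; Nell's €198,000 share passes to Nell's issue.
Fionn's share (€198,000) is divided into 3 shares of €66,000: Adaeze, Maeve, and Efua each take €66,000.
Kalinda's share (€198,000) passes entirely to Qadir.
Nell's share (€198,000) is divided into 4 shares of €49,500: Bilal, Dora, Callum, and Jakob each take €49,500.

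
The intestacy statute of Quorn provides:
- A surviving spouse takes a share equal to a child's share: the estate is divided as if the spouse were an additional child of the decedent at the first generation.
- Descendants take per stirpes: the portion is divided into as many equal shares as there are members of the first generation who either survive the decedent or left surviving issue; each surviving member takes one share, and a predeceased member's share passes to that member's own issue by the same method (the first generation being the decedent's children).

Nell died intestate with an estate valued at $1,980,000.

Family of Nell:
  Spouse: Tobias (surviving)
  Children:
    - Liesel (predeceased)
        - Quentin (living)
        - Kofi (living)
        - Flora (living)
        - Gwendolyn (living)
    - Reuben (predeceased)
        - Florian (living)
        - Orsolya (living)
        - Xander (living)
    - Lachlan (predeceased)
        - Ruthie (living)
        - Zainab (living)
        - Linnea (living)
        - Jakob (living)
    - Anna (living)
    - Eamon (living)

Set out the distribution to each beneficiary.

The spouse counts as an additional share at the children's level, so there are 6 primary shares of $330,000. Tobias takes one such share ($330,000).
The children's combined portion ($1,650,000) is divided into 5 shares of $330,000: Anna and Eamon each take $330,000; Liesel's $330,000 share passes to Liesel's issue; Reuben's $330,000 share passes to Reuben's issue; Lachlan's $330,000 share passes to Lachlan's issue.
Liesel's share ($330,000) is divided into 4 shares of $82,500: Quentin, Kofi, Flora, and Gwendolyn each take $82,500.
Reuben's share ($330,000) is divided into 3 shares of $110,000: Florian, Orsolya, and Xander each take $110,000.
Lachlan's share ($330,000) is divided into 4 shares of $82,500: Ruthie, Zainab, Linnea, and Jakob each take $82,500.

Tobias: $330,000; Quentin: $82,500; Kofi: $82,500; Flora: $82,500; Gwendolyn: $82,500; Florian: $110,000; Orsolya: $110,000; Xander: $110,000; Ruthie: $82,500; Zainab: $82,500; Linnea: $82,500; Jakob: $82,500; Anna: $330,000; Eamon: $330,000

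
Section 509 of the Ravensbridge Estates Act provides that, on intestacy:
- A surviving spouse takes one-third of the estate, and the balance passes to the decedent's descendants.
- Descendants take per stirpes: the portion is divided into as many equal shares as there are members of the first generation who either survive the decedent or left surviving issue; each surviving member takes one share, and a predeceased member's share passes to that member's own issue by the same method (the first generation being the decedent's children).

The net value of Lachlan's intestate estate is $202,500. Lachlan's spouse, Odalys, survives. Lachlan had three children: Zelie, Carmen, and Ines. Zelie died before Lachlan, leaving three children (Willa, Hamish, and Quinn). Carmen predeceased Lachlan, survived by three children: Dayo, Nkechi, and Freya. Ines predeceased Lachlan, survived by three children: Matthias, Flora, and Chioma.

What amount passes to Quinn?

Quinn receives $15,000.

Odalys takes one-third of $202,500 = $67,500. The remaining $135,000 passes to the descendants.
The descendants' portion ($135,000) is divided into 3 shares of $45,000: Zelie's $45,000 share passes to Zelie's issue; Carmen's $45,000 share passes to Carmen's issue; Ines's $45,000 share passes to Ines's issue.
Zelie's share ($45,000) is divided into 3 shares of $15,000: Willa, Hamish, and Quinn each take $15,000.
Carmen's share ($45,000) is divided into 3 shares of $15,000: Dayo, Nkechi, and Freya each take $15,000.
Ines's share ($45,000) is divided into 3 shares of $15,000: Matthias, Flora, and Chioma each take $15,000.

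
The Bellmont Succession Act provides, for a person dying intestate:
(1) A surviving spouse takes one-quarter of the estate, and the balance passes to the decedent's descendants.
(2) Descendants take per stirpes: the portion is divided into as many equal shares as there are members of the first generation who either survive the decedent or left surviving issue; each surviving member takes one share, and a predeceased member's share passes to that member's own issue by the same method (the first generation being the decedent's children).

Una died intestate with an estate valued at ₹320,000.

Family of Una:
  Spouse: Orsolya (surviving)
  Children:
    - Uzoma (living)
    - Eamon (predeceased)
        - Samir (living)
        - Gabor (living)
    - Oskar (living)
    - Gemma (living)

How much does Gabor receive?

Orsolya takes one-quarter of ₹320,000 = ₹80,000. The remaining ₹240,000 passes to the descendants.
The descendants' portion (₹240,000) is divided into 4 shares of ₹60,000: Uzoma, Oskar, and Gemma each take ₹60,000; Eamon's ₹60,000 share passes to Eamon's issue.
Eamon's share (₹60,000) is divided into 2 shares of ₹30,000: Samir and Gabor each take ₹30,000.

Gabor receives ₹30,000.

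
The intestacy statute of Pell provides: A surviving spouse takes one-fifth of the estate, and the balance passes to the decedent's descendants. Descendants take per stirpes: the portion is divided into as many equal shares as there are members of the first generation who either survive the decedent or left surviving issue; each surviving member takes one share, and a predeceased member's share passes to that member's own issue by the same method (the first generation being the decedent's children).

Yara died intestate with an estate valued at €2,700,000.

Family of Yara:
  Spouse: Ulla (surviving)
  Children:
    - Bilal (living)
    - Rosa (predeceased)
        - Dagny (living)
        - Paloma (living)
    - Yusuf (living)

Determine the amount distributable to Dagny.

Dagny receives €360,000.

Ulla takes one-fifth of €2,700,000 = €540,000. The remaining €2,160,000 passes to the descendants.
The descendants' portion (€2,160,000) is divided into 3 shares of €720,000: Bilal and Yusuf each take €720,000; Rosa's €720,000 share passes to Rosa's issue.
Rosa's share (€720,000) is divided into 2 shares of €360,000: Dagny and Paloma each take €360,000.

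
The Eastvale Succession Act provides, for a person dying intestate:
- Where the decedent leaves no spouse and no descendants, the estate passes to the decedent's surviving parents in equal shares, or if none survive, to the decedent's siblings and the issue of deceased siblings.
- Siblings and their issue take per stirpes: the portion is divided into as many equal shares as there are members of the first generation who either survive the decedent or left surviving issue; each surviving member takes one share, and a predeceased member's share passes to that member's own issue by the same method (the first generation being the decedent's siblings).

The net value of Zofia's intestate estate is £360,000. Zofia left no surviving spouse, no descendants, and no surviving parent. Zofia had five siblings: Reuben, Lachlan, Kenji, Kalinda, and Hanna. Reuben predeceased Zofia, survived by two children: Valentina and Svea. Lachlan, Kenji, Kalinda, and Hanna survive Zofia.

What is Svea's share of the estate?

Svea receives £36,000.

The entire £360,000 passes to the siblings and their issue.
That amount (£360,000) is divided into 5 shares of £72,000: Lachlan, Kenji, Kalinda, and Hanna each take £72,000; Reuben's £72,000 share passes to Reuben's issue.
Reuben's share (£72,000) is divided into 2 shares of £36,000: Valentina and Svea each take £36,000.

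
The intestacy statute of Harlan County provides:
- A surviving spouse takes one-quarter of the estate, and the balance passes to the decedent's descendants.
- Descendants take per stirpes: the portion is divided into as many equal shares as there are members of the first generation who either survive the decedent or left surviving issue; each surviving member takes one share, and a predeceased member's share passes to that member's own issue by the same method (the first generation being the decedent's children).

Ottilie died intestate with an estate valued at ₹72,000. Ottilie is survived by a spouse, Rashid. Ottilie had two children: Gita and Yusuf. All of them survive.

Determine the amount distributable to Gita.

Gita receives ₹27,000.

Rashid takes one-quarter of ₹72,000 = ₹18,000. The remaining ₹54,000 passes to the descendants.
The descendants' portion (₹54,000) is divided into 2 shares of ₹27,000: Gita and Yusuf each take ₹27,000.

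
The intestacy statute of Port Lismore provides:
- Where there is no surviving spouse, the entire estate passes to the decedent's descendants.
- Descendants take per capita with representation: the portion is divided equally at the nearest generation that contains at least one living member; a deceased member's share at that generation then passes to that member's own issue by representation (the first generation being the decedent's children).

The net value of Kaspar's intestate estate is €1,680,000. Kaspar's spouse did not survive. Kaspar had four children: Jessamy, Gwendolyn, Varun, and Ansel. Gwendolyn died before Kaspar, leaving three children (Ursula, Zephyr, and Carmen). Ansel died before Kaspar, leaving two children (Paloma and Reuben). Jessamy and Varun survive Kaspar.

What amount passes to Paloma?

The entire €1,680,000 passes to the descendants.
That amount (€1,680,000) is divided into 4 shares of €420,000: Jessamy and Varun each take €420,000; Gwendolyn's €420,000 share passes to Gwendolyn's issue; Ansel's €420,000 share passes to Ansel's issue.
Gwendolyn's share (€420,000) is divided into 3 shares of €140,000: Ursula, Zephyr, and Carmen each take €140,000.
Ansel's share (€420,000) is divided into 2 shares of €210,000: Paloma and Reuben each take €210,000.

Paloma receives €210,000.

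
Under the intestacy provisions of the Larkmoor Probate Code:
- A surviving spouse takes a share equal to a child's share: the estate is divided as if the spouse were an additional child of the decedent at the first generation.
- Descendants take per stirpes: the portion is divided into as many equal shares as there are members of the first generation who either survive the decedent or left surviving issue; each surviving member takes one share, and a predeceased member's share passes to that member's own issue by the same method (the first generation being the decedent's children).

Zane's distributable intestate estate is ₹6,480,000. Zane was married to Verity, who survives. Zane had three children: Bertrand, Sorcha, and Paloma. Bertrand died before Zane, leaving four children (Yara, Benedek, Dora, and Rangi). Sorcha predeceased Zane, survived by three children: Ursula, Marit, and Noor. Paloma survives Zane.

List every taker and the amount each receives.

The spouse counts as an additional share at the children's level, so there are 4 primary shares of ₹1,620,000. Verity takes one such share (₹1,620,000).
The children's combined portion (₹4,860,000) is divided into 3 shares of ₹1,620,000: Paloma takes ₹1,620,000; Bertrand's ₹1,620,000 share passes to Bertrand's issue; Sorcha's ₹1,620,000 share passes to Sorcha's issue.
Bertrand's share (₹1,620,000) is divided into 4 shares of ₹405,000: Yara, Benedek, Dora, and Rangi each take ₹405,000.
Sorcha's share (₹1,620,000) is divided into 3 shares of ₹540,000: Ursula, Marit, and Noor each take ₹540,000.

Verity: ₹1,620,000; Yara: ₹405,000; Benedek: ₹405,000; Dora: ₹405,000; Rangi: ₹405,000; Ursula: ₹540,000; Marit: ₹540,000; Noor: ₹540,000; Paloma: ₹1,620,000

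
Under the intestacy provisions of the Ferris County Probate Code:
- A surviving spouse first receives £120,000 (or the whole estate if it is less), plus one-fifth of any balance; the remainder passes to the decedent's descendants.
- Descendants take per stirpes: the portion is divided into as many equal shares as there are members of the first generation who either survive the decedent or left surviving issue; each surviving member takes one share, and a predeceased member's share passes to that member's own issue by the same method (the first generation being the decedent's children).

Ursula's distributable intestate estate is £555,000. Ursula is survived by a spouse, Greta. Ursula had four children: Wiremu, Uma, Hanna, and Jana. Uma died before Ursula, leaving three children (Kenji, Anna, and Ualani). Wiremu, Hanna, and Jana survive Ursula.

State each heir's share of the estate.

Greta: £207,000; Wiremu: £87,000; Kenji: £29,000; Anna: £29,000; Ualani: £29,000; Hanna: £87,000; Jana: £87,000

Greta first takes £120,000, leaving a balance of £435,000. Greta then takes one-fifth of the balance (£87,000), for a total of £207,000. The remaining £348,000 passes to the descendants.
The descendants' portion (£348,000) is divided into 4 shares of £87,000: Wiremu, Hanna, and Jana each take £87,000; Uma's £87,000 share passes to Uma's issue.
Uma's share (£87,000) is divided into 3 shares of £29,000: Kenji, Anna, and Ualani each take £29,000.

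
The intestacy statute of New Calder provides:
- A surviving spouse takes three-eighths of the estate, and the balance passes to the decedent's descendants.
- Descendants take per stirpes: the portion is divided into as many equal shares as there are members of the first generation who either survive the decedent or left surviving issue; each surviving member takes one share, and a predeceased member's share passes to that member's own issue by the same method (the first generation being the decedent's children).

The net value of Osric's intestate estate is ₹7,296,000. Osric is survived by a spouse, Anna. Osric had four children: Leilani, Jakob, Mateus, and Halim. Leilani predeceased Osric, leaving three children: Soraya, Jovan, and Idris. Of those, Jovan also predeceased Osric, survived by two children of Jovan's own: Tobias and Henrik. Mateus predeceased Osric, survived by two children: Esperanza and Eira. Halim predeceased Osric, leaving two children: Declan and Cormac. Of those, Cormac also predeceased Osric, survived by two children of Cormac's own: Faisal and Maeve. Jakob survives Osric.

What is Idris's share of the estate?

Idris receives ₹380,000.

Anna takes three-eighths of ₹7,296,000 = ₹2,736,000. The remaining ₹4,560,000 passes to the descendants.
The descendants' portion (₹4,560,000) is divided into 4 shares of ₹1,140,000: Jakob takes ₹1,140,000; Leilani's ₹1,140,000 share passes to Leilani's issue; Mateus's ₹1,140,000 share passes to Mateus's issue; Halim's ₹1,140,000 share passes to Halim's issue.
Leilani's share (₹1,140,000) is divided into 3 shares of ₹380,000: Soraya and Idris each take ₹380,000; Jovan's ₹380,000 share passes to Jovan's issue.
Jovan's share (₹380,000) is divided into 2 shares of ₹190,000: Tobias and Henrik each take ₹190,000.
Mateus's share (₹1,140,000) is divided into 2 shares of ₹570,000: Esperanza and Eira each take ₹570,000.
Halim's share (₹1,140,000) is divided into 2 shares of ₹570,000: Declan takes ₹570,000; Cormac's ₹570,000 share passes to Cormac's issue.
Cormac's share (₹570,000) is divided into 2 shares of ₹285,000: Faisal and Maeve each take ₹285,000.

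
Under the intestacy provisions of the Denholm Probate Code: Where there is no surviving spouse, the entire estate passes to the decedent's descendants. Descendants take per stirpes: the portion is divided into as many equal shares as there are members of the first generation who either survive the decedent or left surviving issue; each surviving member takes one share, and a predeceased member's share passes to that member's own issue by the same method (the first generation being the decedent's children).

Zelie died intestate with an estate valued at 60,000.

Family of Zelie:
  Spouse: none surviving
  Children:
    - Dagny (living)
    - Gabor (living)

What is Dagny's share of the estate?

The entire 60,000 passes to the descendants.
That amount (60,000) is divided into 2 shares of 30,000: Dagny and Gabor each take 30,000.

Dagny receives 30,000.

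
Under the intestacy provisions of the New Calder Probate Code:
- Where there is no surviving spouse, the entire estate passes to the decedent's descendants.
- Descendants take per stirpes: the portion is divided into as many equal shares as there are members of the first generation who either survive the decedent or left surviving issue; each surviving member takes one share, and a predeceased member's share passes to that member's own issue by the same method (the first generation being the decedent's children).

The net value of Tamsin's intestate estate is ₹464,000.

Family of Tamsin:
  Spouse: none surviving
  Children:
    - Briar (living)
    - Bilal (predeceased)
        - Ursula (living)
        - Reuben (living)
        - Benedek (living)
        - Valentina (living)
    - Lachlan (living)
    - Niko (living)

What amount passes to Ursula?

The entire ₹464,000 passes to the descendants.
That amount (₹464,000) is divided into 4 shares of ₹116,000: Briar, Lachlan, and Niko each take ₹116,000; Bilal's ₹116,000 share passes to Bilal's issue.
Bilal's share (₹116,000) is divided into 4 shares of ₹29,000: Ursula, Reuben, Benedek, and Valentina each take ₹29,000.

Ursula receives ₹29,000.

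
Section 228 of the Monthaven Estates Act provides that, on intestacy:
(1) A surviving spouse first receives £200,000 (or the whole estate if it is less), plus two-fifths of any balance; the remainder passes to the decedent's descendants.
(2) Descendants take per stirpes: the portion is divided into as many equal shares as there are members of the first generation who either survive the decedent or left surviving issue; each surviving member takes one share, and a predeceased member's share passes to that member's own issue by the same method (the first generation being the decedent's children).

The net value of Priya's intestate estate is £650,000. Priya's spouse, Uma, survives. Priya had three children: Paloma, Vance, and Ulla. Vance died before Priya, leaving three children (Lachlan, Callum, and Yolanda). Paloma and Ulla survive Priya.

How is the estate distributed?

Uma first takes £200,000, leaving a balance of £450,000. Uma then takes two-fifths of the balance (£180,000), for a total of £380,000. The remaining £270,000 passes to the descendants.
The descendants' portion (£270,000) is divided into 3 shares of £90,000: Paloma and Ulla each take £90,000; Vance's £90,000 share passes to Vance's issue.
Vance's share (£90,000) is divided into 3 shares of £30,000: Lachlan, Callum, and Yolanda each take £30,000.

Uma: £380,000; Paloma: £90,000; Lachlan: £30,000; Callum: £30,000; Yolanda: £30,000; Ulla: £90,000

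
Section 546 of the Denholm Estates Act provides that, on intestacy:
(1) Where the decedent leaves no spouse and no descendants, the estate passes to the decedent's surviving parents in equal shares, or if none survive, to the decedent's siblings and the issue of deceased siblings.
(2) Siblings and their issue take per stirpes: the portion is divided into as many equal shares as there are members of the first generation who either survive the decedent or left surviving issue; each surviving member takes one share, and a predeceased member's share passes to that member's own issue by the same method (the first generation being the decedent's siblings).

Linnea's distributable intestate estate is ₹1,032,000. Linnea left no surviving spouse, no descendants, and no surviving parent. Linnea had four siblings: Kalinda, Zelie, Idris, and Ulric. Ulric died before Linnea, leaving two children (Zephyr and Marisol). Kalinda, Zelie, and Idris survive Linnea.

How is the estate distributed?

Kalinda: ₹258,000; Zelie: ₹258,000; Idris: ₹258,000; Zephyr: ₹129,000; Marisol: ₹129,000

The entire ₹1,032,000 passes to the siblings and their issue.
That amount (₹1,032,000) is divided into 4 shares of ₹258,000: Kalinda, Zelie, and Idris each take ₹258,000; Ulric's ₹258,000 share passes to Ulric's issue.
Ulric's share (₹258,000) is divided into 2 shares of ₹129,000: Zephyr and Marisol each take ₹129,000.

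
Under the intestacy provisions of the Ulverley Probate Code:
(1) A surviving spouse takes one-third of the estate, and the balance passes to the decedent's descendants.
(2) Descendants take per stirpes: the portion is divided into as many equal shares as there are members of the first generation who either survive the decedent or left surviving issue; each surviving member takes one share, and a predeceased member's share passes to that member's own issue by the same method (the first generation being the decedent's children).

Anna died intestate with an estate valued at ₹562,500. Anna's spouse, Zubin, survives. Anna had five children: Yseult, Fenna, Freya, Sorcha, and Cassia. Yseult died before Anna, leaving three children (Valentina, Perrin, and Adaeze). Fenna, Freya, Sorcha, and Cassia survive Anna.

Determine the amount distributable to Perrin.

Perrin receives ₹25,000.

Zubin takes one-third of ₹562,500 = ₹187,500. The remaining ₹375,000 passes to the descendants.
The descendants' portion (₹375,000) is divided into 5 shares of ₹75,000: Fenna, Freya, Sorcha, and Cassia each take ₹75,000; Yseult's ₹75,000 share passes to Yseult's issue.
Yseult's share (₹75,000) is divided into 3 shares of ₹25,000: Valentina, Perrin, and Adaeze each take ₹25,000.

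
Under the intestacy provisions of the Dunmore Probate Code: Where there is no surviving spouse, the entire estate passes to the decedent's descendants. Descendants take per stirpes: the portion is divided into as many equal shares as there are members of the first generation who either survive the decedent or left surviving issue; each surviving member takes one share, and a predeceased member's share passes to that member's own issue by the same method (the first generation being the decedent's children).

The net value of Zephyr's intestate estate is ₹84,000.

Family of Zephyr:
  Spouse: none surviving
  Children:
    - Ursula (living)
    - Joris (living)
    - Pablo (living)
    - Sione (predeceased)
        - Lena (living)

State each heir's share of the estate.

The entire ₹84,000 passes to the descendants.
That amount (₹84,000) is divided into 4 shares of ₹21,000: Ursula, Joris, and Pablo each take ₹21,000; Sione's ₹21,000 share passes to Sione's issue.
Sione's share (₹21,000) passes entirely to Lena.

Ursula: ₹21,000; Joris: ₹21,000; Pablo: ₹21,000; Lena: ₹21,000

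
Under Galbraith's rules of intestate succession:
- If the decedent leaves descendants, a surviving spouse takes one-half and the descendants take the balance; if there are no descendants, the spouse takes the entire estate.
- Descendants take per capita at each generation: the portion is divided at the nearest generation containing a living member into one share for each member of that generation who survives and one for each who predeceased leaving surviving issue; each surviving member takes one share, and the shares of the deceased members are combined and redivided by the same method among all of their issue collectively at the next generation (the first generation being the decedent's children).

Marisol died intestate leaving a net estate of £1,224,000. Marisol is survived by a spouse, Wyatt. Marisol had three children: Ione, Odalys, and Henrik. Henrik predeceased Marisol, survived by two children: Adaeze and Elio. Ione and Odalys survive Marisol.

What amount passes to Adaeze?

Wyatt takes one-half of £1,224,000 = £612,000. The remaining £612,000 passes to the descendants.
The descendants' portion (£612,000) is divided at the children's generation into 3 shares of £204,000. Ione and Odalys each take £204,000. The remaining share for the deceased Henrik (£204,000) is carried to the next generation.
That pool (£204,000) is divided at the grandchildren's generation equally among Adaeze and Elio: £102,000 each.

Adaeze receives £102,000.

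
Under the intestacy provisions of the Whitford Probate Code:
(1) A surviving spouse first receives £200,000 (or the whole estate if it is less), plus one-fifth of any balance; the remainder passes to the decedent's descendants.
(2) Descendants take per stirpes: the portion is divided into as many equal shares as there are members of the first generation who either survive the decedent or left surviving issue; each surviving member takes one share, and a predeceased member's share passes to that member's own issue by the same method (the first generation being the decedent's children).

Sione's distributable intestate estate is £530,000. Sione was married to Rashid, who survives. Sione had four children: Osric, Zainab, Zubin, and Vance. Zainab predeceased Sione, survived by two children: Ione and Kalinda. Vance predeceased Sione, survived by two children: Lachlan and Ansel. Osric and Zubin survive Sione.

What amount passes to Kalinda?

Rashid first takes £200,000, leaving a balance of £330,000. Rashid then takes one-fifth of the balance (£66,000), for a total of £266,000. The remaining £264,000 passes to the descendants.
The descendants' portion (£264,000) is divided into 4 shares of £66,000: Osric and Zubin each take £66,000; Zainab's £66,000 share passes to Zainab's issue; Vance's £66,000 share passes to Vance's issue.
Zainab's share (£66,000) is divided into 2 shares of £33,000: Ione and Kalinda each take £33,000.
Vance's share (£66,000) is divided into 2 shares of £33,000: Lachlan and Ansel each take £33,000.

Kalinda receives £33,000.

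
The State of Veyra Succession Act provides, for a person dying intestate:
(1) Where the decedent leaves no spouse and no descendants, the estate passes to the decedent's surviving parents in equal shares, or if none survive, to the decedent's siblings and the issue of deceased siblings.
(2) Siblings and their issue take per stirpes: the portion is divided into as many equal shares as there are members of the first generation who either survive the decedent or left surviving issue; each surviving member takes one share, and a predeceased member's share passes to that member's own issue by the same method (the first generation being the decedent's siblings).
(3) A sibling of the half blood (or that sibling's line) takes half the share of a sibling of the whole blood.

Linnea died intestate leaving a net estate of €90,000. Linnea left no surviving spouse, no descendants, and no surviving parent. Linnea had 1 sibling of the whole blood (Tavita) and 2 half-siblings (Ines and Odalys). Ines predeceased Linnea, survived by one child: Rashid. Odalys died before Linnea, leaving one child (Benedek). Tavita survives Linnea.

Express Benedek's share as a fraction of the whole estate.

The entire €90,000 passes to the siblings and their issue.
Counting each half-blood sibling's line as half a unit, there are 2 units in €90,000, so one unit is €45,000. Whole-blood lines (Tavita) take €45,000 each; half-blood lines (Ines and Odalys) take €22,500 each.
Ines's share (€22,500) passes entirely to Rashid.
Odalys's share (€22,500) passes entirely to Benedek.

Benedek receives 1/4 of the estate.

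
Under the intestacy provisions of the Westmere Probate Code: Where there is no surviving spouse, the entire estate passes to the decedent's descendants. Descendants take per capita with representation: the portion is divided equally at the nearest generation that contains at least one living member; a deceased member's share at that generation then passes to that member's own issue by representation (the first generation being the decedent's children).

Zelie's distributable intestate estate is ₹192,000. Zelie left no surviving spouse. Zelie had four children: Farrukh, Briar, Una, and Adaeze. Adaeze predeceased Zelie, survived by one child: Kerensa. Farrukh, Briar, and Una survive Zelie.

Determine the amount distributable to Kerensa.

The entire ₹192,000 passes to the descendants.
That amount (₹192,000) is divided into 4 shares of ₹48,000: Farrukh, Briar, and Una each take ₹48,000; Adaeze's ₹48,000 share passes to Adaeze's issue.
Adaeze's share (₹48,000) passes entirely to Kerensa.

Kerensa receives ₹48,000.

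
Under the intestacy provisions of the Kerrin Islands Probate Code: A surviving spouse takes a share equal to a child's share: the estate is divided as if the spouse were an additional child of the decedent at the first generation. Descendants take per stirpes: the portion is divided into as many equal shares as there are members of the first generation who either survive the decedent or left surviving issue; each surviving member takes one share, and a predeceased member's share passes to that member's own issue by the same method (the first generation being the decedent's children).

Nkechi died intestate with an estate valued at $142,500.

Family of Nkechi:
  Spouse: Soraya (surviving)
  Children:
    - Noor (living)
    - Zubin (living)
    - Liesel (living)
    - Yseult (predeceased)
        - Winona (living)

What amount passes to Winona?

Winona receives $28,500.

The spouse counts as an additional share at the children's level, so there are 5 primary shares of $28,500. Soraya takes one such share ($28,500).
The children's combined portion ($114,000) is divided into 4 shares of $28,500: Noor, Zubin, and Liesel each take $28,500; Yseult's $28,500 share passes to Yseult's issue.
Yseult's share ($28,500) passes entirely to Winona.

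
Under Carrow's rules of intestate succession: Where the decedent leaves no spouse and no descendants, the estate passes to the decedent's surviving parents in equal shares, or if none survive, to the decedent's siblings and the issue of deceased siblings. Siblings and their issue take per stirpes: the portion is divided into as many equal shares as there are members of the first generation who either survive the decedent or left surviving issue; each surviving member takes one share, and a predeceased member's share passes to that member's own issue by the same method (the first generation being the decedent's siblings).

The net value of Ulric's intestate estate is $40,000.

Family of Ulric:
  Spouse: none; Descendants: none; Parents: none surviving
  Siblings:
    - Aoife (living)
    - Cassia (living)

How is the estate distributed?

The entire $40,000 passes to the siblings and their issue.
That amount ($40,000) is divided into 2 shares of $20,000: Aoife and Cassia each take $20,000.

Aoife: $20,000; Cassia: $20,000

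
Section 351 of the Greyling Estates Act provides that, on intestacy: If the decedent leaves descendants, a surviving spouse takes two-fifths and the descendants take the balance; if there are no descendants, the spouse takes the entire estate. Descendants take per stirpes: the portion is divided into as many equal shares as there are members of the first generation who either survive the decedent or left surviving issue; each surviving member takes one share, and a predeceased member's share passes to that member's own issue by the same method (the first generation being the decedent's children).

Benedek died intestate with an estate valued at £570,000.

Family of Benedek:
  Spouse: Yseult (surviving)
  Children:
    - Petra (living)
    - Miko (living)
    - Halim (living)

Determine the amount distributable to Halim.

Yseult takes two-fifths of £570,000 = £228,000. The remaining £342,000 passes to the descendants.
The descendants' portion (£342,000) is divided into 3 shares of £114,000: Petra, Miko, and Halim each take £114,000.

Halim receives £114,000.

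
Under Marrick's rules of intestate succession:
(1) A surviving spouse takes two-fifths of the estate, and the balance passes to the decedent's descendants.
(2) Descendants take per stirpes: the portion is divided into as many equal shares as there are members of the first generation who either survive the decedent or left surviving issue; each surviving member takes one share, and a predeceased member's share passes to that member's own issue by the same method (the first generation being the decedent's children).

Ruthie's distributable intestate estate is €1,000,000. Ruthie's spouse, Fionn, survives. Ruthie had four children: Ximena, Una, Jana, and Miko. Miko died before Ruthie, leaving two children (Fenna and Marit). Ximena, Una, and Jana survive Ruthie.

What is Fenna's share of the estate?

Fionn takes two-fifths of €1,000,000 = €400,000. The remaining €600,000 passes to the descendants.
The descendants' portion (€600,000) is divided into 4 shares of €150,000: Ximena, Una, and Jana each take €150,000; Miko's €150,000 share passes to Miko's issue.
Miko's share (€150,000) is divided into 2 shares of €75,000: Fenna and Marit each take €75,000.

Fenna receives €75,000.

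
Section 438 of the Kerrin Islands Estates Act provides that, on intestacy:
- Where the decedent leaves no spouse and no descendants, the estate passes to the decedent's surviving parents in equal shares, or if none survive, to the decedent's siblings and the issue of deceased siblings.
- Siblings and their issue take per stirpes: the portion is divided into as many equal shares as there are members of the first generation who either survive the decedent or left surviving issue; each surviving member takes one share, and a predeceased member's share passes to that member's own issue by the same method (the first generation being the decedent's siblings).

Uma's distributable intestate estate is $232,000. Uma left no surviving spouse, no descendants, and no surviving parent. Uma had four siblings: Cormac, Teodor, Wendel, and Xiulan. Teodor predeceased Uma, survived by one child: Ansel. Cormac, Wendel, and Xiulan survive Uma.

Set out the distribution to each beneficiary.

Cormac: $58,000; Ansel: $58,000; Wendel: $58,000; Xiulan: $58,000

The entire $232,000 passes to the siblings and their issue.
That amount ($232,000) is divided into 4 shares of $58,000: Cormac, Wendel, and Xiulan each take $58,000; Teodor's $58,000 share passes to Teodor's issue.
Teodor's share ($58,000) passes entirely to Ansel.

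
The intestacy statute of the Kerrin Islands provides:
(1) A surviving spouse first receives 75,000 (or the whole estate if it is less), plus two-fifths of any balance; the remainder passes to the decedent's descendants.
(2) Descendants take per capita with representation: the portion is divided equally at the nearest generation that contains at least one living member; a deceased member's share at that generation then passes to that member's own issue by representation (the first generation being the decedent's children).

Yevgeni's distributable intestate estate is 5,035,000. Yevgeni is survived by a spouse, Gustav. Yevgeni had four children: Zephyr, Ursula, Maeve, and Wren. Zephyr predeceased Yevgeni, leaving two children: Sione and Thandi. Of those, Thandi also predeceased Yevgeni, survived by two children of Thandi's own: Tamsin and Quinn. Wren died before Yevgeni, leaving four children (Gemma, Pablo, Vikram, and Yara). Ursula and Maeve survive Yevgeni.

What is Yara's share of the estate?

Yara receives 186,000.

Gustav first takes 75,000, leaving a balance of 4,960,000. Gustav then takes two-fifths of the balance (1,984,000), for a total of 2,059,000. The remaining 2,976,000 passes to the descendants.
The descendants' portion (2,976,000) is divided into 4 shares of 744,000: Ursula and Maeve each take 744,000; Zephyr's 744,000 share passes to Zephyr's issue; Wren's 744,000 share passes to Wren's issue.
Zephyr's share (744,000) is divided into 2 shares of 372,000: Sione takes 372,000; Thandi's 372,000 share passes to Thandi's issue.
Thandi's share (372,000) is divided into 2 shares of 186,000: Tamsin and Quinn each take 186,000.
Wren's share (744,000) is divided into 4 shares of 186,000: Gemma, Pablo, Vikram, and Yara each take 186,000.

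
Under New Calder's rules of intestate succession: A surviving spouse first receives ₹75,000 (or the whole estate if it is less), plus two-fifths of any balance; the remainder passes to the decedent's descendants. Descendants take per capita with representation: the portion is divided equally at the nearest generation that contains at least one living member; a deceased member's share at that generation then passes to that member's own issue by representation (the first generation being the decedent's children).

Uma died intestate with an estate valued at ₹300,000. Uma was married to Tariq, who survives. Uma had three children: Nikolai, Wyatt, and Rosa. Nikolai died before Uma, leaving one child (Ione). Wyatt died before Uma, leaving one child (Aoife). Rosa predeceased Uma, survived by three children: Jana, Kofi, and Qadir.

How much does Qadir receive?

Tariq first takes ₹75,000, leaving a balance of ₹225,000. Tariq then takes two-fifths of the balance (₹90,000), for a total of ₹165,000. The remaining ₹135,000 passes to the descendants.
No child survives, so the initial division is made at the grandchildren's generation.
The descendants' portion (₹135,000) is divided into 5 shares of ₹27,000: Ione, Aoife, Jana, Kofi, and Qadir each take ₹27,000.

Qadir receives ₹27,000.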